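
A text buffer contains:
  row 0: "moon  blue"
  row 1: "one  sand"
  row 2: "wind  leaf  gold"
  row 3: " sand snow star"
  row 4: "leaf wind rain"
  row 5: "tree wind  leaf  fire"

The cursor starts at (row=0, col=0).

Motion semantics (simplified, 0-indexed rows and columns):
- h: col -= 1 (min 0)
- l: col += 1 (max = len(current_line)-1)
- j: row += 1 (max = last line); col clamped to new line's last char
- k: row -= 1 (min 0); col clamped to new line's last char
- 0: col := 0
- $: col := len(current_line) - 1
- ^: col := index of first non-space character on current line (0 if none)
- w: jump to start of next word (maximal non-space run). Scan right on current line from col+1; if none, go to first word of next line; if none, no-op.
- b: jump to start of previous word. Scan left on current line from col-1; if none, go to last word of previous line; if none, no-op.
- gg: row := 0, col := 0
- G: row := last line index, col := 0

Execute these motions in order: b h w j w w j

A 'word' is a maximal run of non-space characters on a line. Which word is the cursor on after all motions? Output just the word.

After 1 (b): row=0 col=0 char='m'
After 2 (h): row=0 col=0 char='m'
After 3 (w): row=0 col=6 char='b'
After 4 (j): row=1 col=6 char='a'
After 5 (w): row=2 col=0 char='w'
After 6 (w): row=2 col=6 char='l'
After 7 (j): row=3 col=6 char='s'

Answer: snow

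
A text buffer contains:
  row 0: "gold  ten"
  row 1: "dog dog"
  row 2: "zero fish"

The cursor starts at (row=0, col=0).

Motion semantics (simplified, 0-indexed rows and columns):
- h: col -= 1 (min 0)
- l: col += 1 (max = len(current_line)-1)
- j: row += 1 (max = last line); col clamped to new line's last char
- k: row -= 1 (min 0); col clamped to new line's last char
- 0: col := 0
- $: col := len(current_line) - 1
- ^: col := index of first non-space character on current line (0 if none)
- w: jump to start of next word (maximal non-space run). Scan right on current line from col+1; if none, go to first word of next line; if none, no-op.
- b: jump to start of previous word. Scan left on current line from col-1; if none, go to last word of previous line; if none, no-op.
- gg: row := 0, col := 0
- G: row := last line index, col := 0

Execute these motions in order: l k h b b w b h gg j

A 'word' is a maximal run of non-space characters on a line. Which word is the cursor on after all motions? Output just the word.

After 1 (l): row=0 col=1 char='o'
After 2 (k): row=0 col=1 char='o'
After 3 (h): row=0 col=0 char='g'
After 4 (b): row=0 col=0 char='g'
After 5 (b): row=0 col=0 char='g'
After 6 (w): row=0 col=6 char='t'
After 7 (b): row=0 col=0 char='g'
After 8 (h): row=0 col=0 char='g'
After 9 (gg): row=0 col=0 char='g'
After 10 (j): row=1 col=0 char='d'

Answer: dog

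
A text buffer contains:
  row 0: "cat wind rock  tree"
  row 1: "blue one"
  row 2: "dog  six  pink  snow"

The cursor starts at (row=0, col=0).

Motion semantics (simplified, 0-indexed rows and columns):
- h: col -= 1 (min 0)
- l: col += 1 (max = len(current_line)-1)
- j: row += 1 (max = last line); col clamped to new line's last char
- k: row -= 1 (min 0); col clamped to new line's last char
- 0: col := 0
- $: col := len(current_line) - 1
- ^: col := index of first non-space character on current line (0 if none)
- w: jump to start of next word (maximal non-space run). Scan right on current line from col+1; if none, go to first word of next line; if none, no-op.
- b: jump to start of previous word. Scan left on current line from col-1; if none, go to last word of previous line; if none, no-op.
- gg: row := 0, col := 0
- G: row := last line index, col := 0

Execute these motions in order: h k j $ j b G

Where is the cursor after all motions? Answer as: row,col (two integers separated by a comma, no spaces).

After 1 (h): row=0 col=0 char='c'
After 2 (k): row=0 col=0 char='c'
After 3 (j): row=1 col=0 char='b'
After 4 ($): row=1 col=7 char='e'
After 5 (j): row=2 col=7 char='x'
After 6 (b): row=2 col=5 char='s'
After 7 (G): row=2 col=0 char='d'

Answer: 2,0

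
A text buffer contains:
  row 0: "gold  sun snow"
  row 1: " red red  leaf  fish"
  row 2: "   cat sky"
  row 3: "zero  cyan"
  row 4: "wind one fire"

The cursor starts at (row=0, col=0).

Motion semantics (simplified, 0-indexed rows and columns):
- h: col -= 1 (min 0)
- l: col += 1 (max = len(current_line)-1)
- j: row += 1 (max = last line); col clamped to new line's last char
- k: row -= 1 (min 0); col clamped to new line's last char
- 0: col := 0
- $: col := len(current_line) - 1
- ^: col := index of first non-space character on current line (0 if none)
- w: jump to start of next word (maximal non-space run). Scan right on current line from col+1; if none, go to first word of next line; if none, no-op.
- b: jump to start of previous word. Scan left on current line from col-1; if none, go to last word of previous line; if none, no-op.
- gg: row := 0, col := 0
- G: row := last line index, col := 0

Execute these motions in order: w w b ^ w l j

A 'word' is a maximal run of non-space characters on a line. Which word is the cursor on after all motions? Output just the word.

Answer: red

Derivation:
After 1 (w): row=0 col=6 char='s'
After 2 (w): row=0 col=10 char='s'
After 3 (b): row=0 col=6 char='s'
After 4 (^): row=0 col=0 char='g'
After 5 (w): row=0 col=6 char='s'
After 6 (l): row=0 col=7 char='u'
After 7 (j): row=1 col=7 char='d'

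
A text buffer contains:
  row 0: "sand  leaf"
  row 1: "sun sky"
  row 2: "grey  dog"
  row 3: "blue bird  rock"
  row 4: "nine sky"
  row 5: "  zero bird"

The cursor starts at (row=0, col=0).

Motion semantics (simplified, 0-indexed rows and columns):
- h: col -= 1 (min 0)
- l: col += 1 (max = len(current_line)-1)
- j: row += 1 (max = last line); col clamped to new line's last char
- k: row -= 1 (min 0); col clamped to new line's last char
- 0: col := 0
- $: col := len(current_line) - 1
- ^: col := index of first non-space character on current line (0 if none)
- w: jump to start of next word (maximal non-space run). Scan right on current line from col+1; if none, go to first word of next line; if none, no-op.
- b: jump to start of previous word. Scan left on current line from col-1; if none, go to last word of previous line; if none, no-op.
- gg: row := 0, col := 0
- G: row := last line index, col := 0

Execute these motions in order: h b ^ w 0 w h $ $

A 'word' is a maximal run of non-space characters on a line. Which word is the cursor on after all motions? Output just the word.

After 1 (h): row=0 col=0 char='s'
After 2 (b): row=0 col=0 char='s'
After 3 (^): row=0 col=0 char='s'
After 4 (w): row=0 col=6 char='l'
After 5 (0): row=0 col=0 char='s'
After 6 (w): row=0 col=6 char='l'
After 7 (h): row=0 col=5 char='_'
After 8 ($): row=0 col=9 char='f'
After 9 ($): row=0 col=9 char='f'

Answer: leaf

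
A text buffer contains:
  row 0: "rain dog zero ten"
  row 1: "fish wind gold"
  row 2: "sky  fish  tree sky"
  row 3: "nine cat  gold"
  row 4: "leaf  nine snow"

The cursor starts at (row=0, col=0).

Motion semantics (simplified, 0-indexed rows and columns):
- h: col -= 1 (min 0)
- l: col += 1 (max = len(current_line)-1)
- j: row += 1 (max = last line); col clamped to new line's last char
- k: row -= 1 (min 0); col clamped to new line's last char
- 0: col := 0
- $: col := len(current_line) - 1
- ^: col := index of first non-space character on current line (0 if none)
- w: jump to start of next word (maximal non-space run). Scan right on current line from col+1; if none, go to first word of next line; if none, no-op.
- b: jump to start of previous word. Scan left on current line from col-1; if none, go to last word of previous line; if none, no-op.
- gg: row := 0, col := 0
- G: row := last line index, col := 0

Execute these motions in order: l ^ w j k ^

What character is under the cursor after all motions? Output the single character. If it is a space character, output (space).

Answer: r

Derivation:
After 1 (l): row=0 col=1 char='a'
After 2 (^): row=0 col=0 char='r'
After 3 (w): row=0 col=5 char='d'
After 4 (j): row=1 col=5 char='w'
After 5 (k): row=0 col=5 char='d'
After 6 (^): row=0 col=0 char='r'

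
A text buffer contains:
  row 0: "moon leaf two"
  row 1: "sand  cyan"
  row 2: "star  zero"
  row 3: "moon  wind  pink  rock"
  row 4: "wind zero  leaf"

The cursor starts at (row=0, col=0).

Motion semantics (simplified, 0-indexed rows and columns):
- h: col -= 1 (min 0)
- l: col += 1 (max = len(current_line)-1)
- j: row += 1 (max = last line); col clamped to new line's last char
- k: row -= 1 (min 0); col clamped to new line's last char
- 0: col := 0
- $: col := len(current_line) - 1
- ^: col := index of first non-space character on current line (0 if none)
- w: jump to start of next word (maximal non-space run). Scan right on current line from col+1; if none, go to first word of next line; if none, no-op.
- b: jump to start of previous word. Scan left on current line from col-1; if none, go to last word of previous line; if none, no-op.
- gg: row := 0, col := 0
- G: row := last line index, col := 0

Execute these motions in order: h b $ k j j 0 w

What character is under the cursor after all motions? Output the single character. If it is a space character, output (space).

Answer: z

Derivation:
After 1 (h): row=0 col=0 char='m'
After 2 (b): row=0 col=0 char='m'
After 3 ($): row=0 col=12 char='o'
After 4 (k): row=0 col=12 char='o'
After 5 (j): row=1 col=9 char='n'
After 6 (j): row=2 col=9 char='o'
After 7 (0): row=2 col=0 char='s'
After 8 (w): row=2 col=6 char='z'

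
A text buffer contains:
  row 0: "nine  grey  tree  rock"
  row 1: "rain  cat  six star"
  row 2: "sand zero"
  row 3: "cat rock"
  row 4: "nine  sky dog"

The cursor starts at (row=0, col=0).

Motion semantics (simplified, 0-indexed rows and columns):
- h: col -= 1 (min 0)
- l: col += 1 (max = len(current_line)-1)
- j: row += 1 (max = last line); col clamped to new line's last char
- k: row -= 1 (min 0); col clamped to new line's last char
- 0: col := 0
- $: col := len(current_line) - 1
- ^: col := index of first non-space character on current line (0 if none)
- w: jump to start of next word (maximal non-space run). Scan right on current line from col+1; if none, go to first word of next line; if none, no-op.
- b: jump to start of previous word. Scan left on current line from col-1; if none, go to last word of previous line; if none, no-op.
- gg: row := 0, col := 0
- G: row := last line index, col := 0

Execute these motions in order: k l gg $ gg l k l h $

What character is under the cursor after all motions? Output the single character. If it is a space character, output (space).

After 1 (k): row=0 col=0 char='n'
After 2 (l): row=0 col=1 char='i'
After 3 (gg): row=0 col=0 char='n'
After 4 ($): row=0 col=21 char='k'
After 5 (gg): row=0 col=0 char='n'
After 6 (l): row=0 col=1 char='i'
After 7 (k): row=0 col=1 char='i'
After 8 (l): row=0 col=2 char='n'
After 9 (h): row=0 col=1 char='i'
After 10 ($): row=0 col=21 char='k'

Answer: k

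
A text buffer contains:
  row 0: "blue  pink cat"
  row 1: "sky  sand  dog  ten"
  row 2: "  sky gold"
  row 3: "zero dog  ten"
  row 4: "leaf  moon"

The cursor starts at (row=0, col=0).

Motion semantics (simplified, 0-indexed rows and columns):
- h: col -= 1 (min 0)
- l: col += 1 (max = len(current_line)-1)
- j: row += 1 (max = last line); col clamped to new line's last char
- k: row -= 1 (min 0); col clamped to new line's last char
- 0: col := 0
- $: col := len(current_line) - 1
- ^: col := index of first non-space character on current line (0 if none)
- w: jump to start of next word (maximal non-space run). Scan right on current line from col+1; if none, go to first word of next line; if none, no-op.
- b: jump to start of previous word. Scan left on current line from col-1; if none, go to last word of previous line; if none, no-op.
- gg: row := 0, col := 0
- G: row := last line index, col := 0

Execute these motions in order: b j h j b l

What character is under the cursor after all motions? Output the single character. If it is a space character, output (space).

Answer: e

Derivation:
After 1 (b): row=0 col=0 char='b'
After 2 (j): row=1 col=0 char='s'
After 3 (h): row=1 col=0 char='s'
After 4 (j): row=2 col=0 char='_'
After 5 (b): row=1 col=16 char='t'
After 6 (l): row=1 col=17 char='e'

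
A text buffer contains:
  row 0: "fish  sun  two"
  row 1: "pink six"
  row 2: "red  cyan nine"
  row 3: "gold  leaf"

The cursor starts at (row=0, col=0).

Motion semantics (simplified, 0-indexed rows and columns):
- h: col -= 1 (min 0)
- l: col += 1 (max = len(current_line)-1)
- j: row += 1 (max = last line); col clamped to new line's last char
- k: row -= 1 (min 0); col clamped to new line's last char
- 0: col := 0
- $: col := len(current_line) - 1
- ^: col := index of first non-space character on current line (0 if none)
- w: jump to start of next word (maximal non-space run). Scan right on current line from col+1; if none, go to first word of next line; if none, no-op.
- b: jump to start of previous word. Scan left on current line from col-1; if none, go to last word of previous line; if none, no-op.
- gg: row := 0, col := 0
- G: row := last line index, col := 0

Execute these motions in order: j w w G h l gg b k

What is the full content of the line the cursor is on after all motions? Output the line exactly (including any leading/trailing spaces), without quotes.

Answer: fish  sun  two

Derivation:
After 1 (j): row=1 col=0 char='p'
After 2 (w): row=1 col=5 char='s'
After 3 (w): row=2 col=0 char='r'
After 4 (G): row=3 col=0 char='g'
After 5 (h): row=3 col=0 char='g'
After 6 (l): row=3 col=1 char='o'
After 7 (gg): row=0 col=0 char='f'
After 8 (b): row=0 col=0 char='f'
After 9 (k): row=0 col=0 char='f'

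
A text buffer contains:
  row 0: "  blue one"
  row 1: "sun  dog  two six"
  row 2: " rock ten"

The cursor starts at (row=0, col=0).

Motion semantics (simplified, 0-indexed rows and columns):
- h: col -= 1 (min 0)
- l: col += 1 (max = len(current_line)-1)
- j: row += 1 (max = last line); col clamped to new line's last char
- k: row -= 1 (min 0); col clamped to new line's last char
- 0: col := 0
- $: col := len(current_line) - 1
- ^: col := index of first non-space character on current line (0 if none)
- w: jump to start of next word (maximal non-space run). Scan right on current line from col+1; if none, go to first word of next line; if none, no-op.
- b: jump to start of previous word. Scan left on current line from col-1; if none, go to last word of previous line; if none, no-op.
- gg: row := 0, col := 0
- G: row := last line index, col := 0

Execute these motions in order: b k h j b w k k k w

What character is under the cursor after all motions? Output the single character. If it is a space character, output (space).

After 1 (b): row=0 col=0 char='_'
After 2 (k): row=0 col=0 char='_'
After 3 (h): row=0 col=0 char='_'
After 4 (j): row=1 col=0 char='s'
After 5 (b): row=0 col=7 char='o'
After 6 (w): row=1 col=0 char='s'
After 7 (k): row=0 col=0 char='_'
After 8 (k): row=0 col=0 char='_'
After 9 (k): row=0 col=0 char='_'
After 10 (w): row=0 col=2 char='b'

Answer: b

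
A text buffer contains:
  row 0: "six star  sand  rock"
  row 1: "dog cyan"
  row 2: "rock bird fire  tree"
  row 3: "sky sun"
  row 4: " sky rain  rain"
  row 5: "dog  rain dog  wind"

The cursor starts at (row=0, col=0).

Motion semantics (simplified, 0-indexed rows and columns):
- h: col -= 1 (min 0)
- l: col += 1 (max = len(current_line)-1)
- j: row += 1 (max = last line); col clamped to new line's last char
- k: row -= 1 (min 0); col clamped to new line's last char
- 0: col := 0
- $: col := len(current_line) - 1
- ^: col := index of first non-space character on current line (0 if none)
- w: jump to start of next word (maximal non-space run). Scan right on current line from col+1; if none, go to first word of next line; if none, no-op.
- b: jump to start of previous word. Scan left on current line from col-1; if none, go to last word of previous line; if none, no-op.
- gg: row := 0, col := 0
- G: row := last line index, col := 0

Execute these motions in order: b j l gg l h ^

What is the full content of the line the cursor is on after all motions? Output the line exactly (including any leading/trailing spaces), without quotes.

Answer: six star  sand  rock

Derivation:
After 1 (b): row=0 col=0 char='s'
After 2 (j): row=1 col=0 char='d'
After 3 (l): row=1 col=1 char='o'
After 4 (gg): row=0 col=0 char='s'
After 5 (l): row=0 col=1 char='i'
After 6 (h): row=0 col=0 char='s'
After 7 (^): row=0 col=0 char='s'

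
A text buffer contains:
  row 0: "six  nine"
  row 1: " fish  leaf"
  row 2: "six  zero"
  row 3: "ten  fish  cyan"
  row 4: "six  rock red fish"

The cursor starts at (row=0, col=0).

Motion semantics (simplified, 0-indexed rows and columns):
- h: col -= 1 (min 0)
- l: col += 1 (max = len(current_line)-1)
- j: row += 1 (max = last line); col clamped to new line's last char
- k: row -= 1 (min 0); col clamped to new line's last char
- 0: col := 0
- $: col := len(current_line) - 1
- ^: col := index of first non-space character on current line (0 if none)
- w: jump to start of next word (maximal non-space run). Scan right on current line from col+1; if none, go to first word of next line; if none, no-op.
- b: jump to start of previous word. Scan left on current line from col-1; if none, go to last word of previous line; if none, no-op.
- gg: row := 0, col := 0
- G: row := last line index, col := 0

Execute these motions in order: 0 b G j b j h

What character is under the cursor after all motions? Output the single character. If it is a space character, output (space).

Answer: r

Derivation:
After 1 (0): row=0 col=0 char='s'
After 2 (b): row=0 col=0 char='s'
After 3 (G): row=4 col=0 char='s'
After 4 (j): row=4 col=0 char='s'
After 5 (b): row=3 col=11 char='c'
After 6 (j): row=4 col=11 char='e'
After 7 (h): row=4 col=10 char='r'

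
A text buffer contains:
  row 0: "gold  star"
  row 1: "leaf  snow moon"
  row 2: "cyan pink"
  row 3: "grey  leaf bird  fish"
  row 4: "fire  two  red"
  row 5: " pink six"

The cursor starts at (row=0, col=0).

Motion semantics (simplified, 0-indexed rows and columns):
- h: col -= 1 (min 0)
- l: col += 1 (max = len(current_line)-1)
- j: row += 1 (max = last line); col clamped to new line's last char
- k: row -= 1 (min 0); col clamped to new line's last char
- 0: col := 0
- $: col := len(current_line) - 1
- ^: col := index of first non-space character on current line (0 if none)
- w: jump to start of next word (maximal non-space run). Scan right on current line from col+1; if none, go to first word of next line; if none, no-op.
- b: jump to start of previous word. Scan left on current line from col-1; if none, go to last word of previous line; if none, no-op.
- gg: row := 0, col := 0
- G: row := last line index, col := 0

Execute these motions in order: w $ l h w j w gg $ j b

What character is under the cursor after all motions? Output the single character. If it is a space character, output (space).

Answer: s

Derivation:
After 1 (w): row=0 col=6 char='s'
After 2 ($): row=0 col=9 char='r'
After 3 (l): row=0 col=9 char='r'
After 4 (h): row=0 col=8 char='a'
After 5 (w): row=1 col=0 char='l'
After 6 (j): row=2 col=0 char='c'
After 7 (w): row=2 col=5 char='p'
After 8 (gg): row=0 col=0 char='g'
After 9 ($): row=0 col=9 char='r'
After 10 (j): row=1 col=9 char='w'
After 11 (b): row=1 col=6 char='s'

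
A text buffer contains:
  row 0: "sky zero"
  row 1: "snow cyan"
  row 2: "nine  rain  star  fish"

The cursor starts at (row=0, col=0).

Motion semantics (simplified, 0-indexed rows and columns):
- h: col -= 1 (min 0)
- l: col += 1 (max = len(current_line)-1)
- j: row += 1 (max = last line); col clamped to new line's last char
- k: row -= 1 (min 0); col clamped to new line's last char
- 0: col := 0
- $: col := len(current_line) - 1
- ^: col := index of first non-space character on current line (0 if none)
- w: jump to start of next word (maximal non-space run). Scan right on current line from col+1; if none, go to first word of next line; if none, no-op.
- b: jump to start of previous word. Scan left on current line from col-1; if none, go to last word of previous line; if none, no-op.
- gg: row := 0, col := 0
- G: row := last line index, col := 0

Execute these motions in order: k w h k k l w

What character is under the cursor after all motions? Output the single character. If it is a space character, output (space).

After 1 (k): row=0 col=0 char='s'
After 2 (w): row=0 col=4 char='z'
After 3 (h): row=0 col=3 char='_'
After 4 (k): row=0 col=3 char='_'
After 5 (k): row=0 col=3 char='_'
After 6 (l): row=0 col=4 char='z'
After 7 (w): row=1 col=0 char='s'

Answer: s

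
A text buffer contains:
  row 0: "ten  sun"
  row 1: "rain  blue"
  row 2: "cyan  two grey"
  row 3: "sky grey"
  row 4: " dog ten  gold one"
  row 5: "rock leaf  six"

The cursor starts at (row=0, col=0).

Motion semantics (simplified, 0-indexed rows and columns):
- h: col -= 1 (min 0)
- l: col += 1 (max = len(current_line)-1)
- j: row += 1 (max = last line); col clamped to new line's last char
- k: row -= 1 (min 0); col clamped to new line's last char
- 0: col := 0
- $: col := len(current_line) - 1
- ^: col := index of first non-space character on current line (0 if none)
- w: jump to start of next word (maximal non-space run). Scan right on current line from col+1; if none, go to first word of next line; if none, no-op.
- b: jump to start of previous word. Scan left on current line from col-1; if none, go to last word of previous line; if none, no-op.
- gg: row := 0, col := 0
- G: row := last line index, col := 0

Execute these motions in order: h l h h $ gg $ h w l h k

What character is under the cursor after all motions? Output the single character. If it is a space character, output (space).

After 1 (h): row=0 col=0 char='t'
After 2 (l): row=0 col=1 char='e'
After 3 (h): row=0 col=0 char='t'
After 4 (h): row=0 col=0 char='t'
After 5 ($): row=0 col=7 char='n'
After 6 (gg): row=0 col=0 char='t'
After 7 ($): row=0 col=7 char='n'
After 8 (h): row=0 col=6 char='u'
After 9 (w): row=1 col=0 char='r'
After 10 (l): row=1 col=1 char='a'
After 11 (h): row=1 col=0 char='r'
After 12 (k): row=0 col=0 char='t'

Answer: t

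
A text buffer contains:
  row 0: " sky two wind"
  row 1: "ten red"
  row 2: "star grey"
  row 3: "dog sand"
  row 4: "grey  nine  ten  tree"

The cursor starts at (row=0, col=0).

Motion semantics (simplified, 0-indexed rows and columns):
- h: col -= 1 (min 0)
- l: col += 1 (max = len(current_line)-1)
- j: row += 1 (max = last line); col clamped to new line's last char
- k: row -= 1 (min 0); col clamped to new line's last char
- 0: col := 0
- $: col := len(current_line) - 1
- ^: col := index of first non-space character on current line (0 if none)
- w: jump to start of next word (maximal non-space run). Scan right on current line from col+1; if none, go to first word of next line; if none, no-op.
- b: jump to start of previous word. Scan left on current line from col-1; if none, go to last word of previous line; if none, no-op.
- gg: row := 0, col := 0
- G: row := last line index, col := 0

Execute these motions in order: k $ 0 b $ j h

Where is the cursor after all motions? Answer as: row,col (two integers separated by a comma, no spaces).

Answer: 1,5

Derivation:
After 1 (k): row=0 col=0 char='_'
After 2 ($): row=0 col=12 char='d'
After 3 (0): row=0 col=0 char='_'
After 4 (b): row=0 col=0 char='_'
After 5 ($): row=0 col=12 char='d'
After 6 (j): row=1 col=6 char='d'
After 7 (h): row=1 col=5 char='e'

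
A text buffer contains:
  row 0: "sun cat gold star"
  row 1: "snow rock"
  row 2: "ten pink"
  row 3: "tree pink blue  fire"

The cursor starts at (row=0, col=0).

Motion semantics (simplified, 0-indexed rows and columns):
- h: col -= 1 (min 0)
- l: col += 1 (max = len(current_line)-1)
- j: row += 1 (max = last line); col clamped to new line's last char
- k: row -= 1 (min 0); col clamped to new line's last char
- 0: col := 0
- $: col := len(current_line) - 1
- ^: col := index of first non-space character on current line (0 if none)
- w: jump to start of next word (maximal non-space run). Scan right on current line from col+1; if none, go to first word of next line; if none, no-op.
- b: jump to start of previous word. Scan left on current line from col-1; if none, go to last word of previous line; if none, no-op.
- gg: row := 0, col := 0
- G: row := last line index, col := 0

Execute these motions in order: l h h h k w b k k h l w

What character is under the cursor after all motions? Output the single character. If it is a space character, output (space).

Answer: c

Derivation:
After 1 (l): row=0 col=1 char='u'
After 2 (h): row=0 col=0 char='s'
After 3 (h): row=0 col=0 char='s'
After 4 (h): row=0 col=0 char='s'
After 5 (k): row=0 col=0 char='s'
After 6 (w): row=0 col=4 char='c'
After 7 (b): row=0 col=0 char='s'
After 8 (k): row=0 col=0 char='s'
After 9 (k): row=0 col=0 char='s'
After 10 (h): row=0 col=0 char='s'
After 11 (l): row=0 col=1 char='u'
After 12 (w): row=0 col=4 char='c'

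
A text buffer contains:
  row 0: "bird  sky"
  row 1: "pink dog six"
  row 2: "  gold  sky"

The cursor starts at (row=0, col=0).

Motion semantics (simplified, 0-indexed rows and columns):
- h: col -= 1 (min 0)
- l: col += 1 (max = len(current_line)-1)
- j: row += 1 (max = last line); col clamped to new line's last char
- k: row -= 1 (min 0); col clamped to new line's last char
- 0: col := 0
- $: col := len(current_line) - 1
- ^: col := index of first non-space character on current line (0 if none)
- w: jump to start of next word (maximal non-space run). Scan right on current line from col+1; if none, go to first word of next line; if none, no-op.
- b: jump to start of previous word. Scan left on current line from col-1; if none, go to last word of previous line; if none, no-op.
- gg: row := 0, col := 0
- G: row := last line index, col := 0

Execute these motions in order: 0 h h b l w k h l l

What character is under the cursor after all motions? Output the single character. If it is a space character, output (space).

Answer: k

Derivation:
After 1 (0): row=0 col=0 char='b'
After 2 (h): row=0 col=0 char='b'
After 3 (h): row=0 col=0 char='b'
After 4 (b): row=0 col=0 char='b'
After 5 (l): row=0 col=1 char='i'
After 6 (w): row=0 col=6 char='s'
After 7 (k): row=0 col=6 char='s'
After 8 (h): row=0 col=5 char='_'
After 9 (l): row=0 col=6 char='s'
After 10 (l): row=0 col=7 char='k'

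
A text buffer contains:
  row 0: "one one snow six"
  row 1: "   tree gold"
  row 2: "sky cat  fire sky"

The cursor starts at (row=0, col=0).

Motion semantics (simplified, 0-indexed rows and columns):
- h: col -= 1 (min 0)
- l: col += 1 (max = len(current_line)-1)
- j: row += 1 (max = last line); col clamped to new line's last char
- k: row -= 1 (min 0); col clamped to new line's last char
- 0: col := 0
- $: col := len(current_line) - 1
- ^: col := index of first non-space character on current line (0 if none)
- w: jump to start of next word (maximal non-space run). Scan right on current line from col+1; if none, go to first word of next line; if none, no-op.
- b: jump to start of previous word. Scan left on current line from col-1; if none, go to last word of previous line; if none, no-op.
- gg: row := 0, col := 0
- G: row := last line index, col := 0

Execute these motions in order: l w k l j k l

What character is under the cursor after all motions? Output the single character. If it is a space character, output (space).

Answer: e

Derivation:
After 1 (l): row=0 col=1 char='n'
After 2 (w): row=0 col=4 char='o'
After 3 (k): row=0 col=4 char='o'
After 4 (l): row=0 col=5 char='n'
After 5 (j): row=1 col=5 char='e'
After 6 (k): row=0 col=5 char='n'
After 7 (l): row=0 col=6 char='e'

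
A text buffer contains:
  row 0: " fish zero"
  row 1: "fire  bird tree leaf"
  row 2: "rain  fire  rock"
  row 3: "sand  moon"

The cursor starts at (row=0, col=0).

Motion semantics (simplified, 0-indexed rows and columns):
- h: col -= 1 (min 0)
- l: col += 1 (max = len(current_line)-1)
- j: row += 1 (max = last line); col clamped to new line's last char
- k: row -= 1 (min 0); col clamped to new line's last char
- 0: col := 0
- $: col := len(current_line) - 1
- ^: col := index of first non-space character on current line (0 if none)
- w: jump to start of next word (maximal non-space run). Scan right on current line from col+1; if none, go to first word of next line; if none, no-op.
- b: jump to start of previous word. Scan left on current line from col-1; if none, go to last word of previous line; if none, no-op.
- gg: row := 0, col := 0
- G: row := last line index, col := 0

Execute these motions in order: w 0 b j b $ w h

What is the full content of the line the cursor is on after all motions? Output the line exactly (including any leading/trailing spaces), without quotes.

After 1 (w): row=0 col=1 char='f'
After 2 (0): row=0 col=0 char='_'
After 3 (b): row=0 col=0 char='_'
After 4 (j): row=1 col=0 char='f'
After 5 (b): row=0 col=6 char='z'
After 6 ($): row=0 col=9 char='o'
After 7 (w): row=1 col=0 char='f'
After 8 (h): row=1 col=0 char='f'

Answer: fire  bird tree leaf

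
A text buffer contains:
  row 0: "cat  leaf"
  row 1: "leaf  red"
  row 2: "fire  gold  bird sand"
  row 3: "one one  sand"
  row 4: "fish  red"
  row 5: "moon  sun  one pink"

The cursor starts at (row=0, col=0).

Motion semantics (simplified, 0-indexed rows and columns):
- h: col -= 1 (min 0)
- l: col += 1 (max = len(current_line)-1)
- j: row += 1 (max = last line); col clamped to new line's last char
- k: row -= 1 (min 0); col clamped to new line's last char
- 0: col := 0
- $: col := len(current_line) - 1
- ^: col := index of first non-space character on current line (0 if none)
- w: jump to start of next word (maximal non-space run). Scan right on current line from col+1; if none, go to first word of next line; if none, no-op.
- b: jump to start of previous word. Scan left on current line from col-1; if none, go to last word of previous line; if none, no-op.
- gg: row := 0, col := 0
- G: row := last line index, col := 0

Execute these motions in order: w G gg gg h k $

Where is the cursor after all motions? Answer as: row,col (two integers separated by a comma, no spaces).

Answer: 0,8

Derivation:
After 1 (w): row=0 col=5 char='l'
After 2 (G): row=5 col=0 char='m'
After 3 (gg): row=0 col=0 char='c'
After 4 (gg): row=0 col=0 char='c'
After 5 (h): row=0 col=0 char='c'
After 6 (k): row=0 col=0 char='c'
After 7 ($): row=0 col=8 char='f'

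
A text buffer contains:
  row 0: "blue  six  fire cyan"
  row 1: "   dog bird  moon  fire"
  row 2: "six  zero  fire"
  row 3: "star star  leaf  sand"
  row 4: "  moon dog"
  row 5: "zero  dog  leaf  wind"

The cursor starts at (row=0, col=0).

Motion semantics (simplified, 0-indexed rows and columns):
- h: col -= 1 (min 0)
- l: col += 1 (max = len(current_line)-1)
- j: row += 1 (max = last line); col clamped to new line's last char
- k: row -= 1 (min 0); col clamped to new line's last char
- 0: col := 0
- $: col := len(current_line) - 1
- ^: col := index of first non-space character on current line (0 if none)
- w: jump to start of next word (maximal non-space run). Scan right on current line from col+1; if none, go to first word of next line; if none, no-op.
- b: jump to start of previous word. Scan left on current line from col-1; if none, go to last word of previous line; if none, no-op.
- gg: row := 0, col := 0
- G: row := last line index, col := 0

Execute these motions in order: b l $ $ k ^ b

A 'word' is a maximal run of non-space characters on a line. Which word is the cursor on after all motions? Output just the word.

After 1 (b): row=0 col=0 char='b'
After 2 (l): row=0 col=1 char='l'
After 3 ($): row=0 col=19 char='n'
After 4 ($): row=0 col=19 char='n'
After 5 (k): row=0 col=19 char='n'
After 6 (^): row=0 col=0 char='b'
After 7 (b): row=0 col=0 char='b'

Answer: blue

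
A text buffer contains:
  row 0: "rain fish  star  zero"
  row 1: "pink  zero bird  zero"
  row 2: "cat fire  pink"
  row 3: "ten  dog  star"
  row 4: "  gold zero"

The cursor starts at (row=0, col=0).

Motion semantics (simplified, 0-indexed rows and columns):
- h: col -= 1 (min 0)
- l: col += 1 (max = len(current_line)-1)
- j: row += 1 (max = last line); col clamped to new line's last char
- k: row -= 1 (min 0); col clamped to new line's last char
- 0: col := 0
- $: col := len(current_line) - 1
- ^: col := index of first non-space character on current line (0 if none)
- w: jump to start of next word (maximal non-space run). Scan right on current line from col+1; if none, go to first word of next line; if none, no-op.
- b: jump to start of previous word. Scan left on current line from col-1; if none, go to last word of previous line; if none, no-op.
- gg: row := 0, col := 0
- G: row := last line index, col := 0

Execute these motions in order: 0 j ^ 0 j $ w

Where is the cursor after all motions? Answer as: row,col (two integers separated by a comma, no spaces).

After 1 (0): row=0 col=0 char='r'
After 2 (j): row=1 col=0 char='p'
After 3 (^): row=1 col=0 char='p'
After 4 (0): row=1 col=0 char='p'
After 5 (j): row=2 col=0 char='c'
After 6 ($): row=2 col=13 char='k'
After 7 (w): row=3 col=0 char='t'

Answer: 3,0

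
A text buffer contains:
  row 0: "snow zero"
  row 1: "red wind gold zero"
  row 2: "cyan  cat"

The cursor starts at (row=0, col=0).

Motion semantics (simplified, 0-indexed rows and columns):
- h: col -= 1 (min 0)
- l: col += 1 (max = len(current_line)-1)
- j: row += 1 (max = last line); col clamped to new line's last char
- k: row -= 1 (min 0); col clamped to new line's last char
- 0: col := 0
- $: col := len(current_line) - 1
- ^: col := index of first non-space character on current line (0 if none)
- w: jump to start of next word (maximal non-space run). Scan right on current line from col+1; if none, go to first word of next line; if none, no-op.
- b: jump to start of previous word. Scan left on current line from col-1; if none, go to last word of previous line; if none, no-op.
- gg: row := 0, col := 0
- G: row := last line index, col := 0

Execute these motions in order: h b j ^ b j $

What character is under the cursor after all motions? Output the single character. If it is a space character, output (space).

After 1 (h): row=0 col=0 char='s'
After 2 (b): row=0 col=0 char='s'
After 3 (j): row=1 col=0 char='r'
After 4 (^): row=1 col=0 char='r'
After 5 (b): row=0 col=5 char='z'
After 6 (j): row=1 col=5 char='i'
After 7 ($): row=1 col=17 char='o'

Answer: o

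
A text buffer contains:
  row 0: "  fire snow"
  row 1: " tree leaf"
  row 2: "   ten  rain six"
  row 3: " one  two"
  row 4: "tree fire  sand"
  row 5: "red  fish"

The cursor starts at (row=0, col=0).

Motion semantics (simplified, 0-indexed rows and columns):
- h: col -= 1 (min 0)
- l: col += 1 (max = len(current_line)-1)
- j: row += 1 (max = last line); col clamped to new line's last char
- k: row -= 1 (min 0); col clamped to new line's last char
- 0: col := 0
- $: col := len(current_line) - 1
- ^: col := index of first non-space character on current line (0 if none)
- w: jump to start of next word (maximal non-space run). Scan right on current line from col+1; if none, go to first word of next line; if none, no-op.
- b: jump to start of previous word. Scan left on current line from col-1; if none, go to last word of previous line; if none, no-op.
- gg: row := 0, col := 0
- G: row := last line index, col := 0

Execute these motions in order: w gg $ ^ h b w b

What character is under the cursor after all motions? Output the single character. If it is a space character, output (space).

Answer: f

Derivation:
After 1 (w): row=0 col=2 char='f'
After 2 (gg): row=0 col=0 char='_'
After 3 ($): row=0 col=10 char='w'
After 4 (^): row=0 col=2 char='f'
After 5 (h): row=0 col=1 char='_'
After 6 (b): row=0 col=1 char='_'
After 7 (w): row=0 col=2 char='f'
After 8 (b): row=0 col=2 char='f'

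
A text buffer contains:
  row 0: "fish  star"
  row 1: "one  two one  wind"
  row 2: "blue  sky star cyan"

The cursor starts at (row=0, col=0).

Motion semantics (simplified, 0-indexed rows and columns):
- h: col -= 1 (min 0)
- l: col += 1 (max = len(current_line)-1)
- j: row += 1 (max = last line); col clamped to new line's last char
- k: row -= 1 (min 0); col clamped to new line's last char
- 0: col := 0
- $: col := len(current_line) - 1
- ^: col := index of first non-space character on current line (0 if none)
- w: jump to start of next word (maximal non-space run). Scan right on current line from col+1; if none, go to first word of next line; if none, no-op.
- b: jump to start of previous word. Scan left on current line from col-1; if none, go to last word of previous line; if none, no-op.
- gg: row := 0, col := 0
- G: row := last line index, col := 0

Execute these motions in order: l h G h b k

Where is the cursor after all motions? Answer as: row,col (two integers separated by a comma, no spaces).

After 1 (l): row=0 col=1 char='i'
After 2 (h): row=0 col=0 char='f'
After 3 (G): row=2 col=0 char='b'
After 4 (h): row=2 col=0 char='b'
After 5 (b): row=1 col=14 char='w'
After 6 (k): row=0 col=9 char='r'

Answer: 0,9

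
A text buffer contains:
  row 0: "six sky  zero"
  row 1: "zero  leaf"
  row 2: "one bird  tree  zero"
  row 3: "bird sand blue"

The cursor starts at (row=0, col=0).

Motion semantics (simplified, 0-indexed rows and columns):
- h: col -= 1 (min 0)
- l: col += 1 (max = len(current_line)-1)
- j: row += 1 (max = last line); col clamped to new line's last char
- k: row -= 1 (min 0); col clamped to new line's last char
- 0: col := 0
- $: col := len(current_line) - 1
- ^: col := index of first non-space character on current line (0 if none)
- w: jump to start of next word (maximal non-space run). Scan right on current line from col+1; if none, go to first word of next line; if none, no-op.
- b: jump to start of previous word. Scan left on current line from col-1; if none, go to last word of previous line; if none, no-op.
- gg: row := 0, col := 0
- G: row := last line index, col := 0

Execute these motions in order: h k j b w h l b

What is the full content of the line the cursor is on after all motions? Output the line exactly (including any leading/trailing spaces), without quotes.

Answer: zero  leaf

Derivation:
After 1 (h): row=0 col=0 char='s'
After 2 (k): row=0 col=0 char='s'
After 3 (j): row=1 col=0 char='z'
After 4 (b): row=0 col=9 char='z'
After 5 (w): row=1 col=0 char='z'
After 6 (h): row=1 col=0 char='z'
After 7 (l): row=1 col=1 char='e'
After 8 (b): row=1 col=0 char='z'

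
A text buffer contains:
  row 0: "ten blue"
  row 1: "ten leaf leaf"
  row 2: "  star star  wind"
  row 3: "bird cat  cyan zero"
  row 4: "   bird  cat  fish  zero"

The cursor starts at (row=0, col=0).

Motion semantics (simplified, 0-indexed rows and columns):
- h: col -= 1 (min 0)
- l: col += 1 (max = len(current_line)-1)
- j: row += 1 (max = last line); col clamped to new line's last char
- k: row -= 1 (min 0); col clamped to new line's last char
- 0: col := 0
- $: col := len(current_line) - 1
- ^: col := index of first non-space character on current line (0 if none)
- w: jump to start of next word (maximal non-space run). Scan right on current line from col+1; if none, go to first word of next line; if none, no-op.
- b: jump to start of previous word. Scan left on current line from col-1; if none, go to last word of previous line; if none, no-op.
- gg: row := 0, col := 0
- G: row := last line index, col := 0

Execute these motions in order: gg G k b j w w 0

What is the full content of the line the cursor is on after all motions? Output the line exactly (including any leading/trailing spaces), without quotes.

After 1 (gg): row=0 col=0 char='t'
After 2 (G): row=4 col=0 char='_'
After 3 (k): row=3 col=0 char='b'
After 4 (b): row=2 col=13 char='w'
After 5 (j): row=3 col=13 char='n'
After 6 (w): row=3 col=15 char='z'
After 7 (w): row=4 col=3 char='b'
After 8 (0): row=4 col=0 char='_'

Answer:    bird  cat  fish  zero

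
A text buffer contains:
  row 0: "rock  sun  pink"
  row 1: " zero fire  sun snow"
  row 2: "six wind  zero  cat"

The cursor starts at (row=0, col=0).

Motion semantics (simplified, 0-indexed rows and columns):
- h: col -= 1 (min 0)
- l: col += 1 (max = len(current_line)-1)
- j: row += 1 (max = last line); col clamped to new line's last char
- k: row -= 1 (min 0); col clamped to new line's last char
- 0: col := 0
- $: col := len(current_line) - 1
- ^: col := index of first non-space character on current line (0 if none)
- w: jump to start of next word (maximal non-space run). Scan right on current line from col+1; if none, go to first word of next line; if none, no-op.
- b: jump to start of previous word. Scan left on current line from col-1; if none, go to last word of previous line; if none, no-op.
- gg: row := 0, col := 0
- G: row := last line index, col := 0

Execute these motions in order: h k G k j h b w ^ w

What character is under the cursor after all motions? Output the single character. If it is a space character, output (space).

Answer: w

Derivation:
After 1 (h): row=0 col=0 char='r'
After 2 (k): row=0 col=0 char='r'
After 3 (G): row=2 col=0 char='s'
After 4 (k): row=1 col=0 char='_'
After 5 (j): row=2 col=0 char='s'
After 6 (h): row=2 col=0 char='s'
After 7 (b): row=1 col=16 char='s'
After 8 (w): row=2 col=0 char='s'
After 9 (^): row=2 col=0 char='s'
After 10 (w): row=2 col=4 char='w'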